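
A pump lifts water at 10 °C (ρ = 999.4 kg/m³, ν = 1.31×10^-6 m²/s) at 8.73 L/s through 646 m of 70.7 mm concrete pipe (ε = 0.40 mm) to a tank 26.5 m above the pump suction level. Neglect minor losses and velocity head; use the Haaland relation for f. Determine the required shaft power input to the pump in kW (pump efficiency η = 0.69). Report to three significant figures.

V = 4Q/(πD²) = 2.224 m/s; Re = 1.20×10^5; ε/D = 0.00566; f = 0.03226
h_f = f(L/D)V²/2g = 74.29 m
Total head H = z + h_f = 26.5 + 74.29 = 100.8 m
P_hyd = ρgQH = 999.4·9.81·0.00873·100.8 = 8.627 kW
P_shaft = P_hyd/η = 8.627/0.69 = 12.50 kW

P_shaft ≈ 12.5 kW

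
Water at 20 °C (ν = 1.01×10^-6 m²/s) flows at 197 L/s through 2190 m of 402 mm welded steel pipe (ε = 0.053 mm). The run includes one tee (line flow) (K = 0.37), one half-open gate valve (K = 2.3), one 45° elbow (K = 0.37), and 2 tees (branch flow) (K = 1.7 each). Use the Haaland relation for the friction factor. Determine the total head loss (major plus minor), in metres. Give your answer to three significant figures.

V = 4Q/(πD²) = 1.552 m/s; V²/2g = 0.1228 m
Re = 6.18×10^5, ε/D = 1.32×10^-4 → f = 0.01431 (Haaland)
Major: h_f = f(L/D)·V²/2g = 0.01431·5448·0.1228 = 9.574 m
Minor: ΣK = 6.44; h_m = ΣK·V²/2g = 0.7907 m
Total H_L = 9.574 + 0.7907 = 10.37 m

H_L ≈ 10.4 m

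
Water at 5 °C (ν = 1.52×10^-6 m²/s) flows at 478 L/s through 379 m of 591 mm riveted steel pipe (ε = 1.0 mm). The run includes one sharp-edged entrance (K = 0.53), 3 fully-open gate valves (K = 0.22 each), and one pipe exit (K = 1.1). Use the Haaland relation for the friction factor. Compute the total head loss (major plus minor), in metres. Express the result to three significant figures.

V = 4Q/(πD²) = 1.742 m/s; V²/2g = 0.1547 m
Re = 6.77×10^5, ε/D = 0.00169 → f = 0.02273 (Haaland)
Major: h_f = f(L/D)·V²/2g = 0.02273·641.3·0.1547 = 2.255 m
Minor: ΣK = 2.29; h_m = ΣK·V²/2g = 0.3544 m
Total H_L = 2.255 + 0.3544 = 2.610 m

H_L ≈ 2.61 m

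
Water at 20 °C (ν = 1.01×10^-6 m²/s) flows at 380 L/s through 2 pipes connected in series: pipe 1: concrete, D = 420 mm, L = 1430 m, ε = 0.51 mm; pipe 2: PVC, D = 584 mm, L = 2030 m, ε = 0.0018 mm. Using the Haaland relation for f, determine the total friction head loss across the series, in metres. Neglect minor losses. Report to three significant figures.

Pipe 1: V = 2.743 m/s, Re = 1.14×10^6, ε/D = 0.00121, f = 0.02084, h_1 = f(L/D)V²/2g = 27.21 m
Pipe 2: V = 1.419 m/s, Re = 8.20×10^5, ε/D = 3.08×10^-6, f = 0.01203, h_2 = f(L/D)V²/2g = 4.288 m
Series → Q common, losses add: H = Σh = 31.50 m

H ≈ 31.5 m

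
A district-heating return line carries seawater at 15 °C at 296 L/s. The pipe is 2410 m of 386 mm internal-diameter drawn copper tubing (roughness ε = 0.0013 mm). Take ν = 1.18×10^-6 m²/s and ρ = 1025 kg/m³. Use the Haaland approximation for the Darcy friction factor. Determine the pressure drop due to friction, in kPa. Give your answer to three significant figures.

V = 4Q/(πD²) = 4·0.296/(π·0.386²) = 2.529 m/s
Re = VD/ν = 2.529·0.386/1.18×10^-6 = 8.27×10^5 → turbulent
ε/D = 0.0013/386 = 3.37×10^-6
Haaland: f = 0.01201
h_f = f(L/D)V²/(2g) = 0.01201·(2410/0.386)·2.529²/(2·9.81) = 24.46 m
Δp = ρg·h_f = 1025·9.81·24.46 = 245.9 kPa

Δp ≈ 246 kPa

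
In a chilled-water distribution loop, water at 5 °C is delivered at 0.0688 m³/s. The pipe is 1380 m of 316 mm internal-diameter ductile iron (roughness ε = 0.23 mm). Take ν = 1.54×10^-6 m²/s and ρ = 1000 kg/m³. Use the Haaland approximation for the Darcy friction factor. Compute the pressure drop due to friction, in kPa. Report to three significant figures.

V = 4Q/(πD²) = 4·0.0688/(π·0.316²) = 0.8773 m/s
Re = VD/ν = 0.8773·0.316/1.54×10^-6 = 1.80×10^5 → turbulent
ε/D = 0.23/316 = 7.28×10^-4
Haaland: f = 0.01990
h_f = f(L/D)V²/(2g) = 0.01990·(1380/0.316)·0.8773²/(2·9.81) = 3.409 m
Δp = ρg·h_f = 1000·9.81·3.409 = 33.44 kPa

Δp ≈ 33.4 kPa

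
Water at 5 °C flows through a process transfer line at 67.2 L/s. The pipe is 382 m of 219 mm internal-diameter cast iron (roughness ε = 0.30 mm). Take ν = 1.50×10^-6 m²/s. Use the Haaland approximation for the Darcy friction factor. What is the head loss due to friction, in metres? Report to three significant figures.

V = 4Q/(πD²) = 4·0.0672/(π·0.219²) = 1.784 m/s
Re = VD/ν = 1.784·0.219/1.50×10^-6 = 2.60×10^5 → turbulent
ε/D = 0.30/219 = 0.00137
Haaland: f = 0.02206
h_f = f(L/D)V²/(2g) = 0.02206·(382/0.219)·1.784²/(2·9.81) = 6.241 m

h_f ≈ 6.24 m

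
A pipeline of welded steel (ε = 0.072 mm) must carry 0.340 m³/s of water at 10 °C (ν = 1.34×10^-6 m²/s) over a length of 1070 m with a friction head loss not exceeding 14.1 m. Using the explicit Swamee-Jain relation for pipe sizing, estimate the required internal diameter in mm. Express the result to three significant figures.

Swamee-Jain (Type III): D = 0.66·[ε^1.25·(LQ²/(gh_f))^4.75 + ν·Q^9.4·(L/(gh_f))^5.2]^0.04
LQ²/(gh_f) = 0.8942; L/(gh_f) = 7.736
Term 1 = ε^1.25·(…)^4.75 = 3.90×10^-6; Term 2 = ν·Q^9.4·(…)^5.2 = 2.20×10^-6
D = 0.66·(3.90×10^-6 + 2.20×10^-6)^0.04 = 0.4083 m = 408 mm
Check: V = 2.60 m/s, Re = 7.91×10^5, f = 0.01473, h_f = 13.3 m ≈ 14.1 m ✓

D ≈ 408 mm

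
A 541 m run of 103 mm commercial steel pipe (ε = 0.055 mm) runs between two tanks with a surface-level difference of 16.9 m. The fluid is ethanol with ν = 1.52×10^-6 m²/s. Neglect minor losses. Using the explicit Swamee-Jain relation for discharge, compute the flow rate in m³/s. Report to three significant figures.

Swamee-Jain (Type II): Q = -0.965·√(gD⁵h_f/L)·ln[ε/(3.7D) + √(3.17ν²L/(gD³h_f))]
√(gD⁵h_f/L) = √(9.81·0.103⁵·16.9/541) = 0.001885
ε/(3.7D) = 1.44×10^-4; √(3.17ν²L/(gD³h_f)) = 1.48×10^-4
Q = -0.965·0.001885·ln(2.922×10^-4) = 0.01480 m³/s
Check: V = 1.78 m/s, Re = 1.20×10^5, f = 0.02011, h_f = 17.0 m ≈ 16.9 m ✓

Q ≈ 0.0148 m³/s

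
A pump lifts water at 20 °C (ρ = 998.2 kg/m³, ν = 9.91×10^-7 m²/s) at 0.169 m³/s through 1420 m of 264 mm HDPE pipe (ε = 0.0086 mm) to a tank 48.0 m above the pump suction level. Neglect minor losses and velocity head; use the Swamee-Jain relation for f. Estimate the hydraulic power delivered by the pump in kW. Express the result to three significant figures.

V = 4Q/(πD²) = 3.087 m/s; Re = 8.22×10^5; ε/D = 3.26×10^-5; f = 0.01266
h_f = f(L/D)V²/2g = 33.09 m
Total head H = z + h_f = 48.0 + 33.09 = 81.09 m
P_hyd = ρgQH = 998.2·9.81·0.169·81.09 = 134.2 kW

P_hyd ≈ 134 kW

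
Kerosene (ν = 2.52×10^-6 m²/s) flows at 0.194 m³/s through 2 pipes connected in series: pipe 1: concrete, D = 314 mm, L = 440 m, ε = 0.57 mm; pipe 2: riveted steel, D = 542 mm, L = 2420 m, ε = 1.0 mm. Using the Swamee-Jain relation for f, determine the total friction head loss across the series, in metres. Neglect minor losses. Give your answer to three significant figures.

Pipe 1: V = 2.505 m/s, Re = 3.12×10^5, ε/D = 0.00182, f = 0.02359, h_1 = f(L/D)V²/2g = 10.58 m
Pipe 2: V = 0.8408 m/s, Re = 1.81×10^5, ε/D = 0.00185, f = 0.02414, h_2 = f(L/D)V²/2g = 3.884 m
Series → Q common, losses add: H = Σh = 14.46 m

H ≈ 14.5 m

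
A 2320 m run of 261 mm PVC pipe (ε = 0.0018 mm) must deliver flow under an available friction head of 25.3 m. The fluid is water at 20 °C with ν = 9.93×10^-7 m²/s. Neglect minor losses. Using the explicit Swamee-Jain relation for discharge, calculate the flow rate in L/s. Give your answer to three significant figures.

Q ≈ 111 L/s

Swamee-Jain (Type II): Q = -0.965·√(gD⁵h_f/L)·ln[ε/(3.7D) + √(3.17ν²L/(gD³h_f))]
√(gD⁵h_f/L) = √(9.81·0.261⁵·25.3/2320) = 0.01138
ε/(3.7D) = 1.86×10^-6; √(3.17ν²L/(gD³h_f)) = 4.05×10^-5
Q = -0.965·0.01138·ln(4.240×10^-5) = 0.1106 m³/s
Check: V = 2.07 m/s, Re = 5.43×10^5, f = 0.01302, h_f = 25.2 m ≈ 25.3 m ✓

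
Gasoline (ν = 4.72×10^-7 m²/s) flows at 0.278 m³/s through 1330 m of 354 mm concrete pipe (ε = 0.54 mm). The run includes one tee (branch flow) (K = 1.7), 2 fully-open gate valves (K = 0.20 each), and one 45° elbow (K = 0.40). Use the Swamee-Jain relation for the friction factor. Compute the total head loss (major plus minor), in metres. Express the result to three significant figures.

H_L ≈ 34.6 m

V = 4Q/(πD²) = 2.825 m/s; V²/2g = 0.4066 m
Re = 2.12×10^6, ε/D = 0.00153 → f = 0.02198 (Swamee-Jain)
Major: h_f = f(L/D)·V²/2g = 0.02198·3757·0.4066 = 33.58 m
Minor: ΣK = 2.50; h_m = ΣK·V²/2g = 1.017 m
Total H_L = 33.58 + 1.017 = 34.59 m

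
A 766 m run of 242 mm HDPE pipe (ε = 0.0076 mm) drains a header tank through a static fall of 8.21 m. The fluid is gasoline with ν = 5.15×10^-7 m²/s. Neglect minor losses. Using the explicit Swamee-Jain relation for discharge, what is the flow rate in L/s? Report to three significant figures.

Q ≈ 93.2 L/s

Swamee-Jain (Type II): Q = -0.965·√(gD⁵h_f/L)·ln[ε/(3.7D) + √(3.17ν²L/(gD³h_f))]
√(gD⁵h_f/L) = √(9.81·0.242⁵·8.21/766) = 0.009342
ε/(3.7D) = 8.49×10^-6; √(3.17ν²L/(gD³h_f)) = 2.38×10^-5
Q = -0.965·0.009342·ln(3.224×10^-5) = 0.09323 m³/s
Check: V = 2.03 m/s, Re = 9.52×10^5, f = 0.01240, h_f = 8.22 m ≈ 8.21 m ✓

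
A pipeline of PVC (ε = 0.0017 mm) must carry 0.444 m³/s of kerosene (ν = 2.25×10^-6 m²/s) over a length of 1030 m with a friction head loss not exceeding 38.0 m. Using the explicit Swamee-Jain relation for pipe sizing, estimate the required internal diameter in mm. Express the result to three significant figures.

Swamee-Jain (Type III): D = 0.66·[ε^1.25·(LQ²/(gh_f))^4.75 + ν·Q^9.4·(L/(gh_f))^5.2]^0.04
LQ²/(gh_f) = 0.5447; L/(gh_f) = 2.763
Term 1 = ε^1.25·(…)^4.75 = 3.43×10^-9; Term 2 = ν·Q^9.4·(…)^5.2 = 2.15×10^-7
D = 0.66·(3.43×10^-9 + 2.15×10^-7)^0.04 = 0.3574 m = 357 mm
Check: V = 4.43 m/s, Re = 7.03×10^5, f = 0.01242, h_f = 35.8 m ≈ 38.0 m ✓

D ≈ 357 mm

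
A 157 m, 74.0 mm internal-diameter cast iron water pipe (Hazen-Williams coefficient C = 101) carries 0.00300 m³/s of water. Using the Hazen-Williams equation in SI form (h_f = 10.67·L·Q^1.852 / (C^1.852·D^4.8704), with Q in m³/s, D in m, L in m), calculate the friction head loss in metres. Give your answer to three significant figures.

h_f = 10.67·157·0.00300^1.852 / (101^1.852·0.0740^4.8704) = 2.223 m

h_f ≈ 2.22 m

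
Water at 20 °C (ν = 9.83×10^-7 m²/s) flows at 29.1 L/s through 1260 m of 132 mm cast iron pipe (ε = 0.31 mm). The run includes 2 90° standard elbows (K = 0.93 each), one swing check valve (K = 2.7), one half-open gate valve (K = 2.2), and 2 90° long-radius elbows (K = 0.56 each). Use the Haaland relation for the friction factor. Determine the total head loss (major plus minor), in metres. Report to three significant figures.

H_L ≈ 56.8 m

V = 4Q/(πD²) = 2.126 m/s; V²/2g = 0.2305 m
Re = 2.86×10^5, ε/D = 0.00235 → f = 0.02500 (Haaland)
Major: h_f = f(L/D)·V²/2g = 0.02500·9545·0.2305 = 55.00 m
Minor: ΣK = 7.88; h_m = ΣK·V²/2g = 1.816 m
Total H_L = 55.00 + 1.816 = 56.82 m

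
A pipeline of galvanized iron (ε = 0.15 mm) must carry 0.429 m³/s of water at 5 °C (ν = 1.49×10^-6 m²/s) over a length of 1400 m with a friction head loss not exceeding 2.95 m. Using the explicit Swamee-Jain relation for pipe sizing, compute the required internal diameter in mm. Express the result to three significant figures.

Swamee-Jain (Type III): D = 0.66·[ε^1.25·(LQ²/(gh_f))^4.75 + ν·Q^9.4·(L/(gh_f))^5.2]^0.04
LQ²/(gh_f) = 8.903; L/(gh_f) = 48.38
Term 1 = ε^1.25·(…)^4.75 = 0.538; Term 2 = ν·Q^9.4·(…)^5.2 = 0.301
D = 0.66·(0.538 + 0.301)^0.04 = 0.6554 m = 655 mm
Check: V = 1.27 m/s, Re = 5.59×10^5, f = 0.01564, h_f = 2.75 m ≈ 2.95 m ✓

D ≈ 655 mm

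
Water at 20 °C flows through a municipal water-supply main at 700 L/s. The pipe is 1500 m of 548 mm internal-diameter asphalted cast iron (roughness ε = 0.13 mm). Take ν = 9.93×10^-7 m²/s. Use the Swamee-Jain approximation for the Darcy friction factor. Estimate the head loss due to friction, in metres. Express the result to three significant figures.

h_f ≈ 18.2 m

V = 4Q/(πD²) = 4·0.700/(π·0.548²) = 2.968 m/s
Re = VD/ν = 2.968·0.548/9.93×10^-7 = 1.64×10^6 → turbulent
ε/D = 0.13/548 = 2.37×10^-4
Swamee-Jain: f = 0.01485
h_f = f(L/D)V²/(2g) = 0.01485·(1500/0.548)·2.968²/(2·9.81) = 18.24 m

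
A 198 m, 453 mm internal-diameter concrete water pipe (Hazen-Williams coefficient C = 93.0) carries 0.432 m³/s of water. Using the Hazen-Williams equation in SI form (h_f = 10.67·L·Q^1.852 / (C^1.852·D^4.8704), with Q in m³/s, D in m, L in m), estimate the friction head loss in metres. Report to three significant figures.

h_f ≈ 4.78 m

h_f = 10.67·198·0.432^1.852 / (93.0^1.852·0.453^4.8704) = 4.776 m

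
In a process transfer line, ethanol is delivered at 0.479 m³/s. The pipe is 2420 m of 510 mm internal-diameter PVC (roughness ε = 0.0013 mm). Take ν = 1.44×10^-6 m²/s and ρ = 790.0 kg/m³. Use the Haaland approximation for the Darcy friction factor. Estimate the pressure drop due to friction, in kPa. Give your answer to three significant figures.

V = 4Q/(πD²) = 4·0.479/(π·0.510²) = 2.345 m/s
Re = VD/ν = 2.345·0.510/1.44×10^-6 = 8.30×10^5 → turbulent
ε/D = 0.0013/510 = 2.55×10^-6
Haaland: f = 0.01199
h_f = f(L/D)V²/(2g) = 0.01199·(2420/0.510)·2.345²/(2·9.81) = 15.95 m
Δp = ρg·h_f = 790.0·9.81·15.95 = 123.6 kPa

Δp ≈ 124 kPa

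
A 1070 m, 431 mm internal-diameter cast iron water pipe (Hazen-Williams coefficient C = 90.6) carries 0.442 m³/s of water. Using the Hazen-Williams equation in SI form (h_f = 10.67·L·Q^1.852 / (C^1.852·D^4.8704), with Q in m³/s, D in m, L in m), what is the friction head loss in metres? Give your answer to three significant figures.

h_f ≈ 36.0 m

h_f = 10.67·1070·0.442^1.852 / (90.6^1.852·0.431^4.8704) = 36.02 m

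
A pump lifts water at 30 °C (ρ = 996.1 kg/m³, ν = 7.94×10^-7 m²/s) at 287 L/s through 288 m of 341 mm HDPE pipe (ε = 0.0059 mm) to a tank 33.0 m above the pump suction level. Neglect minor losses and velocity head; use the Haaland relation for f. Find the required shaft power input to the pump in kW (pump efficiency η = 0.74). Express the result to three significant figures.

V = 4Q/(πD²) = 3.143 m/s; Re = 1.35×10^6; ε/D = 1.73×10^-5; f = 0.01142
h_f = f(L/D)V²/2g = 4.854 m
Total head H = z + h_f = 33.0 + 4.854 = 37.85 m
P_hyd = ρgQH = 996.1·9.81·0.287·37.85 = 106.2 kW
P_shaft = P_hyd/η = 106.2/0.74 = 143.5 kW

P_shaft ≈ 143 kW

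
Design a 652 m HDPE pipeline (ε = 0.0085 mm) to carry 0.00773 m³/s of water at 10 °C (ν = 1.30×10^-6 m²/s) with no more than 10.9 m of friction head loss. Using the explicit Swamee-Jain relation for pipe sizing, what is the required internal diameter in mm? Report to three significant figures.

D ≈ 90.1 mm

Swamee-Jain (Type III): D = 0.66·[ε^1.25·(LQ²/(gh_f))^4.75 + ν·Q^9.4·(L/(gh_f))^5.2]^0.04
LQ²/(gh_f) = 3.643×10^-4; L/(gh_f) = 6.098
Term 1 = ε^1.25·(…)^4.75 = 2.13×10^-23; Term 2 = ν·Q^9.4·(…)^5.2 = 2.22×10^-22
D = 0.66·(2.13×10^-23 + 2.22×10^-22)^0.04 = 0.09015 m = 90.1 mm
Check: V = 1.21 m/s, Re = 8.40×10^4, f = 0.01904, h_f = 10.3 m ≈ 10.9 m ✓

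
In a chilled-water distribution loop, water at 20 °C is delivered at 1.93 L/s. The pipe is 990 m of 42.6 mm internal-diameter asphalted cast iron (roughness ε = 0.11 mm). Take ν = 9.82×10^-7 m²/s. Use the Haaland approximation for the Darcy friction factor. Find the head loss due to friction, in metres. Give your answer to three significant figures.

h_f ≈ 59.2 m

V = 4Q/(πD²) = 4·0.00193/(π·0.0426²) = 1.354 m/s
Re = VD/ν = 1.354·0.0426/9.82×10^-7 = 5.87×10^4 → turbulent
ε/D = 0.11/42.6 = 0.00258
Haaland: f = 0.02725
h_f = f(L/D)V²/(2g) = 0.02725·(990/0.0426)·1.354²/(2·9.81) = 59.19 m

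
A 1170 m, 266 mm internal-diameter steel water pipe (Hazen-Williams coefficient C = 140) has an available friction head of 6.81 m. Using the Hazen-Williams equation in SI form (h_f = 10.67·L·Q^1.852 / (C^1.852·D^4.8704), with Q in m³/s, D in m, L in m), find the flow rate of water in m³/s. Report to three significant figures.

Q ≈ 0.0744 m³/s

Rearranging: Q = [h_f·C^1.852·D^4.8704 / (10.67·L)]^(1/1.852)
Q = [6.81·140^1.852·0.266^4.8704 / (10.67·1170)]^0.540 = 0.07442 m³/s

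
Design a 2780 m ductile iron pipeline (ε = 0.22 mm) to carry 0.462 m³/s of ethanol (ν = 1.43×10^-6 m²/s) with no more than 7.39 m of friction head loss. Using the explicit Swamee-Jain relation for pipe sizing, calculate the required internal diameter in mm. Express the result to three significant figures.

Swamee-Jain (Type III): D = 0.66·[ε^1.25·(LQ²/(gh_f))^4.75 + ν·Q^9.4·(L/(gh_f))^5.2]^0.04
LQ²/(gh_f) = 8.185; L/(gh_f) = 38.35
Term 1 = ε^1.25·(…)^4.75 = 0.582; Term 2 = ν·Q^9.4·(…)^5.2 = 0.173
D = 0.66·(0.582 + 0.173)^0.04 = 0.6526 m = 653 mm
Check: V = 1.38 m/s, Re = 6.30×10^5, f = 0.01643, h_f = 6.80 m ≈ 7.39 m ✓

D ≈ 653 mm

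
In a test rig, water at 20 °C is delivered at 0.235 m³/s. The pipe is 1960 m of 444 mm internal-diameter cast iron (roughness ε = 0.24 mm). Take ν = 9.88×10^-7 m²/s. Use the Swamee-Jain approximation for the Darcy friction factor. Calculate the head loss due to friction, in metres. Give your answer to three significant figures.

h_f ≈ 9.22 m

V = 4Q/(πD²) = 4·0.235/(π·0.444²) = 1.518 m/s
Re = VD/ν = 1.518·0.444/9.88×10^-7 = 6.82×10^5 → turbulent
ε/D = 0.24/444 = 5.41×10^-4
Swamee-Jain: f = 0.01779
h_f = f(L/D)V²/(2g) = 0.01779·(1960/0.444)·1.518²/(2·9.81) = 9.221 m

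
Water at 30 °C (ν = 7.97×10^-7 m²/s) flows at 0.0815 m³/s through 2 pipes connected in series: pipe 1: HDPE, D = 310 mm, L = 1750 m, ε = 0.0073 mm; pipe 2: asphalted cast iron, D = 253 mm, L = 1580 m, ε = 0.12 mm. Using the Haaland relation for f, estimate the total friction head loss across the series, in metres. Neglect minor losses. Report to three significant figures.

Pipe 1: V = 1.080 m/s, Re = 4.20×10^5, ε/D = 2.35×10^-5, f = 0.01373, h_1 = f(L/D)V²/2g = 4.606 m
Pipe 2: V = 1.621 m/s, Re = 5.15×10^5, ε/D = 4.74×10^-4, f = 0.01739, h_2 = f(L/D)V²/2g = 14.55 m
Series → Q common, losses add: H = Σh = 19.15 m

H ≈ 19.2 m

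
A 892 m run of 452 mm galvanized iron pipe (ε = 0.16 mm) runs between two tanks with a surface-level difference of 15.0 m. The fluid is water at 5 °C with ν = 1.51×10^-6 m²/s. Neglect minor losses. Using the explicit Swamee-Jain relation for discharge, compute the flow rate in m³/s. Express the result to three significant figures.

Swamee-Jain (Type II): Q = -0.965·√(gD⁵h_f/L)·ln[ε/(3.7D) + √(3.17ν²L/(gD³h_f))]
√(gD⁵h_f/L) = √(9.81·0.452⁵·15.0/892) = 0.05579
ε/(3.7D) = 9.57×10^-5; √(3.17ν²L/(gD³h_f)) = 2.18×10^-5
Q = -0.965·0.05579·ln(1.175×10^-4) = 0.4872 m³/s
Check: V = 3.04 m/s, Re = 9.09×10^5, f = 0.01628, h_f = 15.1 m ≈ 15.0 m ✓

Q ≈ 0.487 m³/s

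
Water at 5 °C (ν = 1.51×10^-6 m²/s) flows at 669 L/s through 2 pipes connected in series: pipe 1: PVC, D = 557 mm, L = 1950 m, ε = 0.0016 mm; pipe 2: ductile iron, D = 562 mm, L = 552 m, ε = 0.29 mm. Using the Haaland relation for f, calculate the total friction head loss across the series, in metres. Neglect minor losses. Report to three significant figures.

Pipe 1: V = 2.746 m/s, Re = 1.01×10^6, ε/D = 2.87×10^-6, f = 0.01161, h_1 = f(L/D)V²/2g = 15.61 m
Pipe 2: V = 2.697 m/s, Re = 1.00×10^6, ε/D = 5.16×10^-4, f = 0.01728, h_2 = f(L/D)V²/2g = 6.292 m
Series → Q common, losses add: H = Σh = 21.91 m

H ≈ 21.9 m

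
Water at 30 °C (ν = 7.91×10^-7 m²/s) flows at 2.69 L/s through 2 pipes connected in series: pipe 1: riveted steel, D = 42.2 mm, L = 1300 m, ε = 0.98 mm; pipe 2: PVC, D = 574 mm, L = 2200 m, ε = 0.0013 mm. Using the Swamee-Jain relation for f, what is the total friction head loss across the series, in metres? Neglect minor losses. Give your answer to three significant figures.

H ≈ 303 m

Pipe 1: V = 1.923 m/s, Re = 1.03×10^5, ε/D = 0.0232, f = 0.05212, h_1 = f(L/D)V²/2g = 302.7 m
Pipe 2: V = 0.01040 m/s, Re = 7540, ε/D = 2.26×10^-6, f = 0.03353, h_2 = f(L/D)V²/2g = 7.077×10^-4 m
Series → Q common, losses add: H = Σh = 302.7 m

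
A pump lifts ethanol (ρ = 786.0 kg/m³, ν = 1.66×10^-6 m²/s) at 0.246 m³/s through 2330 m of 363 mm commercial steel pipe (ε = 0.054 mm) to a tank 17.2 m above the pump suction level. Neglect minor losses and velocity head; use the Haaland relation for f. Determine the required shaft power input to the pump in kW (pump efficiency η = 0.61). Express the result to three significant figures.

P_shaft ≈ 138 kW

V = 4Q/(πD²) = 2.377 m/s; Re = 5.20×10^5; ε/D = 1.49×10^-4; f = 0.01473
h_f = f(L/D)V²/2g = 27.23 m
Total head H = z + h_f = 17.2 + 27.23 = 44.43 m
P_hyd = ρgQH = 786.0·9.81·0.246·44.43 = 84.28 kW
P_shaft = P_hyd/η = 84.28/0.61 = 138.2 kW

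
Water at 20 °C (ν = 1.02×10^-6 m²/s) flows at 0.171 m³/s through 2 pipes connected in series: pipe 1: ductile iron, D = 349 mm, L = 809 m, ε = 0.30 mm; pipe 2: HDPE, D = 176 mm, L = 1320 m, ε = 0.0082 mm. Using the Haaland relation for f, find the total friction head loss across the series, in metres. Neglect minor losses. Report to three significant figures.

H ≈ 238 m

Pipe 1: V = 1.788 m/s, Re = 6.12×10^5, ε/D = 8.60×10^-4, f = 0.01945, h_1 = f(L/D)V²/2g = 7.342 m
Pipe 2: V = 7.029 m/s, Re = 1.21×10^6, ε/D = 4.66×10^-5, f = 0.01220, h_2 = f(L/D)V²/2g = 230.4 m
Series → Q common, losses add: H = Σh = 237.7 m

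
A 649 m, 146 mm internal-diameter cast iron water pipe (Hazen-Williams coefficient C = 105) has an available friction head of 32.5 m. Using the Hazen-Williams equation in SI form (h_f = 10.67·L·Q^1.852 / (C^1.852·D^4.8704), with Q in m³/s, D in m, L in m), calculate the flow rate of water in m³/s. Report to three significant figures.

Rearranging: Q = [h_f·C^1.852·D^4.8704 / (10.67·L)]^(1/1.852)
Q = [32.5·105^1.852·0.146^4.8704 / (10.67·649)]^0.540 = 0.03684 m³/s

Q ≈ 0.0368 m³/s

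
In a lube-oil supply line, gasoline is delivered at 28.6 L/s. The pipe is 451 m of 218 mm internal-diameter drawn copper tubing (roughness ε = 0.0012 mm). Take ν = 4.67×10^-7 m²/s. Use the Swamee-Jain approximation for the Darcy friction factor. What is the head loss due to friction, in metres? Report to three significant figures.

V = 4Q/(πD²) = 4·0.0286/(π·0.218²) = 0.7662 m/s
Re = VD/ν = 0.7662·0.218/4.67×10^-7 = 3.58×10^5 → turbulent
ε/D = 0.0012/218 = 5.50×10^-6
Swamee-Jain: f = 0.01398
h_f = f(L/D)V²/(2g) = 0.01398·(451/0.218)·0.7662²/(2·9.81) = 0.8657 m

h_f ≈ 0.866 m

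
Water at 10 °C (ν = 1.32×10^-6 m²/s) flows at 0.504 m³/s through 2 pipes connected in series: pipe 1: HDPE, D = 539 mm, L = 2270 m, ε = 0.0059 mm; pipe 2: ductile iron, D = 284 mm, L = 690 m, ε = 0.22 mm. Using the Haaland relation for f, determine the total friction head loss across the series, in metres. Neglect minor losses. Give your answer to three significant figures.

Pipe 1: V = 2.209 m/s, Re = 9.02×10^5, ε/D = 1.09×10^-5, f = 0.01198, h_1 = f(L/D)V²/2g = 12.54 m
Pipe 2: V = 7.956 m/s, Re = 1.71×10^6, ε/D = 7.75×10^-4, f = 0.01870, h_2 = f(L/D)V²/2g = 146.6 m
Series → Q common, losses add: H = Σh = 159.1 m

H ≈ 159 m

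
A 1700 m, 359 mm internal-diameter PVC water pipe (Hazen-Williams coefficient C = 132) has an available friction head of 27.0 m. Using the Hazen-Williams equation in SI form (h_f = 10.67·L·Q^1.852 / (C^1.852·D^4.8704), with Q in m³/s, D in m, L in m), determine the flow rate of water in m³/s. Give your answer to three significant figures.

Rearranging: Q = [h_f·C^1.852·D^4.8704 / (10.67·L)]^(1/1.852)
Q = [27.0·132^1.852·0.359^4.8704 / (10.67·1700)]^0.540 = 0.2654 m³/s

Q ≈ 0.265 m³/s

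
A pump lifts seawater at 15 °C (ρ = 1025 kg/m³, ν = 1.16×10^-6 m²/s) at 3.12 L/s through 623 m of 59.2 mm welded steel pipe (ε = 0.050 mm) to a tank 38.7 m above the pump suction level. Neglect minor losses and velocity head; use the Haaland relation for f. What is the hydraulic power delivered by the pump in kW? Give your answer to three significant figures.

V = 4Q/(πD²) = 1.133 m/s; Re = 5.78×10^4; ε/D = 8.45×10^-4; f = 0.02282
h_f = f(L/D)V²/2g = 15.73 m
Total head H = z + h_f = 38.7 + 15.73 = 54.43 m
P_hyd = ρgQH = 1025·9.81·0.00312·54.43 = 1.707 kW

P_hyd ≈ 1.71 kW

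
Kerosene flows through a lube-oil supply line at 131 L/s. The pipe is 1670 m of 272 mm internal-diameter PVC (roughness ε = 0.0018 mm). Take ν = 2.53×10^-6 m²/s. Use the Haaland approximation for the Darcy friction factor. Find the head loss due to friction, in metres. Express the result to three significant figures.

h_f ≈ 23.8 m

V = 4Q/(πD²) = 4·0.131/(π·0.272²) = 2.254 m/s
Re = VD/ν = 2.254·0.272/2.53×10^-6 = 2.42×10^5 → turbulent
ε/D = 0.0018/272 = 6.62×10^-6
Haaland: f = 0.01498
h_f = f(L/D)V²/(2g) = 0.01498·(1670/0.272)·2.254²/(2·9.81) = 23.82 m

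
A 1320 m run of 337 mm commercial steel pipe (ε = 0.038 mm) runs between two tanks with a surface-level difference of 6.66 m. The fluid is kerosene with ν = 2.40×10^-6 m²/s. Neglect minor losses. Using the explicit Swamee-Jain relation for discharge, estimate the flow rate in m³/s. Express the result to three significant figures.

Q ≈ 0.127 m³/s

Swamee-Jain (Type II): Q = -0.965·√(gD⁵h_f/L)·ln[ε/(3.7D) + √(3.17ν²L/(gD³h_f))]
√(gD⁵h_f/L) = √(9.81·0.337⁵·6.66/1320) = 0.01467
ε/(3.7D) = 3.05×10^-5; √(3.17ν²L/(gD³h_f)) = 9.82×10^-5
Q = -0.965·0.01467·ln(1.287×10^-4) = 0.1268 m³/s
Check: V = 1.42 m/s, Re = 2.00×10^5, f = 0.01650, h_f = 6.65 m ≈ 6.66 m ✓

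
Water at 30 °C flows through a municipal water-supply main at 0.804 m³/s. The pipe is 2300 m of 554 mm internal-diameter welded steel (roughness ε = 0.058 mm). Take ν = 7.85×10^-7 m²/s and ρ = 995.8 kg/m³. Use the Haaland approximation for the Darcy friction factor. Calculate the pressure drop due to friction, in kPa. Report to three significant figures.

Δp ≈ 293 kPa

V = 4Q/(πD²) = 4·0.804/(π·0.554²) = 3.335 m/s
Re = VD/ν = 3.335·0.554/7.85×10^-7 = 2.35×10^6 → turbulent
ε/D = 0.058/554 = 1.05×10^-4
Haaland: f = 0.01272
h_f = f(L/D)V²/(2g) = 0.01272·(2300/0.554)·3.335²/(2·9.81) = 29.95 m
Δp = ρg·h_f = 995.8·9.81·29.95 = 292.6 kPa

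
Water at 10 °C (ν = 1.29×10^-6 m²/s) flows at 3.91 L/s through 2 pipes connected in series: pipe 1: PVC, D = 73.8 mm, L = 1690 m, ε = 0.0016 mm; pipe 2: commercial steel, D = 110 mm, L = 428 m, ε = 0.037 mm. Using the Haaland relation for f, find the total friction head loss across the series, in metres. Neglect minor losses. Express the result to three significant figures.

H ≈ 20.8 m

Pipe 1: V = 0.9141 m/s, Re = 5.23×10^4, ε/D = 2.17×10^-5, f = 0.02056, h_1 = f(L/D)V²/2g = 20.05 m
Pipe 2: V = 0.4114 m/s, Re = 3.51×10^4, ε/D = 3.36×10^-4, f = 0.02330, h_2 = f(L/D)V²/2g = 0.7822 m
Series → Q common, losses add: H = Σh = 20.83 m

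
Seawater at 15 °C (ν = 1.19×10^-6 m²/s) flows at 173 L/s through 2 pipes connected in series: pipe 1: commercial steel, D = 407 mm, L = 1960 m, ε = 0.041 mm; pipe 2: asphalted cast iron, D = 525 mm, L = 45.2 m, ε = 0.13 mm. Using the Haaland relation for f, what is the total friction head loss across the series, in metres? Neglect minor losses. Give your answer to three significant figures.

Pipe 1: V = 1.330 m/s, Re = 4.55×10^5, ε/D = 1.01×10^-4, f = 0.01443, h_1 = f(L/D)V²/2g = 6.263 m
Pipe 2: V = 0.7992 m/s, Re = 3.53×10^5, ε/D = 2.48×10^-4, f = 0.01617, h_2 = f(L/D)V²/2g = 0.04533 m
Series → Q common, losses add: H = Σh = 6.309 m

H ≈ 6.31 m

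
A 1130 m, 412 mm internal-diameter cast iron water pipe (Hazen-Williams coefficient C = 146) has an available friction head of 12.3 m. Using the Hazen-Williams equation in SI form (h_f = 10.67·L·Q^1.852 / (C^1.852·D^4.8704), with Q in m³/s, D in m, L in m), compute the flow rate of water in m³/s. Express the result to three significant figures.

Rearranging: Q = [h_f·C^1.852·D^4.8704 / (10.67·L)]^(1/1.852)
Q = [12.3·146^1.852·0.412^4.8704 / (10.67·1130)]^0.540 = 0.3439 m³/s

Q ≈ 0.344 m³/s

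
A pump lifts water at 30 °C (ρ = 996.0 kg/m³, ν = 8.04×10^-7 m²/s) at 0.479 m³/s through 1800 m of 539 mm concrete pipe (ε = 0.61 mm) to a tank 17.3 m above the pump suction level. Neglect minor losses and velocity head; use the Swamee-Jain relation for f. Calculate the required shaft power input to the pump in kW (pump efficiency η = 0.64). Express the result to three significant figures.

V = 4Q/(πD²) = 2.099 m/s; Re = 1.41×10^6; ε/D = 0.00113; f = 0.02051
h_f = f(L/D)V²/2g = 15.39 m
Total head H = z + h_f = 17.3 + 15.39 = 32.69 m
P_hyd = ρgQH = 996.0·9.81·0.479·32.69 = 153.0 kW
P_shaft = P_hyd/η = 153.0/0.64 = 239.0 kW

P_shaft ≈ 239 kW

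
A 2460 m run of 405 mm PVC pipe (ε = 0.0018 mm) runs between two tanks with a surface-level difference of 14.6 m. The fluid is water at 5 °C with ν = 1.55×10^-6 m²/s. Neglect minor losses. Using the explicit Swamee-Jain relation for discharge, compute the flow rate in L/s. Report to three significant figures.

Swamee-Jain (Type II): Q = -0.965·√(gD⁵h_f/L)·ln[ε/(3.7D) + √(3.17ν²L/(gD³h_f))]
√(gD⁵h_f/L) = √(9.81·0.405⁵·14.6/2460) = 0.02519
ε/(3.7D) = 1.20×10^-6; √(3.17ν²L/(gD³h_f)) = 4.44×10^-5
Q = -0.965·0.02519·ln(4.558×10^-5) = 0.2430 m³/s
Check: V = 1.89 m/s, Re = 4.93×10^5, f = 0.01320, h_f = 14.5 m ≈ 14.6 m ✓

Q ≈ 243 L/s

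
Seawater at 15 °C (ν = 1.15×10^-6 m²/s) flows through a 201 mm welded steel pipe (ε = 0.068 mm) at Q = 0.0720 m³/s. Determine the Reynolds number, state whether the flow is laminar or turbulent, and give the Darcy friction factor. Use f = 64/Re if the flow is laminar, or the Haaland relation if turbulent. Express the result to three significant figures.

V = 4Q/(πD²) = 2.269 m/s
Re = VD/ν = 2.269·0.201/1.15×10^-6 = 3.97×10^5
Re > 4000 → turbulent; ε/D = 3.38×10^-4
Haaland: f = 0.01670

Re ≈ 3.97×10^5; turbulent; f ≈ 0.0167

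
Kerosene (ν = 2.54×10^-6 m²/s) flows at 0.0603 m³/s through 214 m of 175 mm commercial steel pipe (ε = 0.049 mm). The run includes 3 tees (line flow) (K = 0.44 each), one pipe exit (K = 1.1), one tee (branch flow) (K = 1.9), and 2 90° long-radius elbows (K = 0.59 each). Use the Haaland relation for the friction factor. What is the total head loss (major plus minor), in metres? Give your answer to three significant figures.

V = 4Q/(πD²) = 2.507 m/s; V²/2g = 0.3203 m
Re = 1.73×10^5, ε/D = 2.80×10^-4 → f = 0.01769 (Haaland)
Major: h_f = f(L/D)·V²/2g = 0.01769·1223·0.3203 = 6.931 m
Minor: ΣK = 5.50; h_m = ΣK·V²/2g = 1.762 m
Total H_L = 6.931 + 1.762 = 8.693 m

H_L ≈ 8.69 m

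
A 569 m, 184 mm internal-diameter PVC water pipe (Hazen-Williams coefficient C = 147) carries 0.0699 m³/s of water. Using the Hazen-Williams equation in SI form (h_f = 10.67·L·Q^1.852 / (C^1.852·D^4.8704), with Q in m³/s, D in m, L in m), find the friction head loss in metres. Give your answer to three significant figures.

h_f ≈ 16.2 m

h_f = 10.67·569·0.0699^1.852 / (147^1.852·0.184^4.8704) = 16.22 m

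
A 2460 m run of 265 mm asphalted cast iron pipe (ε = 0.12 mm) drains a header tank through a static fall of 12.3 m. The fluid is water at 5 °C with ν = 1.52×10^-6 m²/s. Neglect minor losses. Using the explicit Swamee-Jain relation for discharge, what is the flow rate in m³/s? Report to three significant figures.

Swamee-Jain (Type II): Q = -0.965·√(gD⁵h_f/L)·ln[ε/(3.7D) + √(3.17ν²L/(gD³h_f))]
√(gD⁵h_f/L) = √(9.81·0.265⁵·12.3/2460) = 0.008006
ε/(3.7D) = 1.22×10^-4; √(3.17ν²L/(gD³h_f)) = 8.96×10^-5
Q = -0.965·0.008006·ln(2.120×10^-4) = 0.06536 m³/s
Check: V = 1.18 m/s, Re = 2.07×10^5, f = 0.01862, h_f = 12.4 m ≈ 12.3 m ✓

Q ≈ 0.0654 m³/s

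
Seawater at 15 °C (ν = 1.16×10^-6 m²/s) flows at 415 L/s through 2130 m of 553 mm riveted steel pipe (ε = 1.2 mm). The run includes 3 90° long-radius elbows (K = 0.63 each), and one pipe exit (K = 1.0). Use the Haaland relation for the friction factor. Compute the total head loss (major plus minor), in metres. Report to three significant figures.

V = 4Q/(πD²) = 1.728 m/s; V²/2g = 0.1522 m
Re = 8.24×10^5, ε/D = 0.00217 → f = 0.02417 (Haaland)
Major: h_f = f(L/D)·V²/2g = 0.02417·3852·0.1522 = 14.17 m
Minor: ΣK = 2.89; h_m = ΣK·V²/2g = 0.4398 m
Total H_L = 14.17 + 0.4398 = 14.61 m

H_L ≈ 14.6 m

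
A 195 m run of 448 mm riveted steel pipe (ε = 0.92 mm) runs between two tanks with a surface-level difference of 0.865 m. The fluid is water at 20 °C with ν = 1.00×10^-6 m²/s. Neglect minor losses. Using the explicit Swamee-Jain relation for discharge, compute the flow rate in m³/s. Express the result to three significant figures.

Swamee-Jain (Type II): Q = -0.965·√(gD⁵h_f/L)·ln[ε/(3.7D) + √(3.17ν²L/(gD³h_f))]
√(gD⁵h_f/L) = √(9.81·0.448⁵·0.865/195) = 0.02802
ε/(3.7D) = 5.55×10^-4; √(3.17ν²L/(gD³h_f)) = 2.85×10^-5
Q = -0.965·0.02802·ln(5.835×10^-4) = 0.2014 m³/s
Check: V = 1.28 m/s, Re = 5.72×10^5, f = 0.02401, h_f = 0.869 m ≈ 0.865 m ✓

Q ≈ 0.201 m³/s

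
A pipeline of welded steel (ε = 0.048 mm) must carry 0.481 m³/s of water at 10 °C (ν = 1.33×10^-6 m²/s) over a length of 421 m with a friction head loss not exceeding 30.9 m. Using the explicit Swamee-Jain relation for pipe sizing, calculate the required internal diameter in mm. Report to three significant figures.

D ≈ 328 mm

Swamee-Jain (Type III): D = 0.66·[ε^1.25·(LQ²/(gh_f))^4.75 + ν·Q^9.4·(L/(gh_f))^5.2]^0.04
LQ²/(gh_f) = 0.3213; L/(gh_f) = 1.389
Term 1 = ε^1.25·(…)^4.75 = 1.82×10^-8; Term 2 = ν·Q^9.4·(…)^5.2 = 7.55×10^-9
D = 0.66·(1.82×10^-8 + 7.55×10^-9)^0.04 = 0.3281 m = 328 mm
Check: V = 5.69 m/s, Re = 1.40×10^6, f = 0.01385, h_f = 29.3 m ≈ 30.9 m ✓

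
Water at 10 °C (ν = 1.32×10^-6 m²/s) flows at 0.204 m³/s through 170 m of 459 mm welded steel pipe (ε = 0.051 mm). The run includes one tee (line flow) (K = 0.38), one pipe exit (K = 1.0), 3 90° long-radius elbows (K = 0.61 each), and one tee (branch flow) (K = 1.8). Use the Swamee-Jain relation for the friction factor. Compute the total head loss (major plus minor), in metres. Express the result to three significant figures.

H_L ≈ 0.814 m

V = 4Q/(πD²) = 1.233 m/s; V²/2g = 0.07747 m
Re = 4.29×10^5, ε/D = 1.11×10^-4 → f = 0.01486 (Swamee-Jain)
Major: h_f = f(L/D)·V²/2g = 0.01486·370.4·0.07747 = 0.4262 m
Minor: ΣK = 5.01; h_m = ΣK·V²/2g = 0.3881 m
Total H_L = 0.4262 + 0.3881 = 0.8144 m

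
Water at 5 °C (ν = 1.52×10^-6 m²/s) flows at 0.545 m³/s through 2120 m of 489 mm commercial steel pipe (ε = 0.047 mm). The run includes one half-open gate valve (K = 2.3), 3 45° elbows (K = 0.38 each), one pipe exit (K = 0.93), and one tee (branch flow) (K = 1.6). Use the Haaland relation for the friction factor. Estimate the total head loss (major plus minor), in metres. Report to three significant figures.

H_L ≈ 27.4 m

V = 4Q/(πD²) = 2.902 m/s; V²/2g = 0.4292 m
Re = 9.34×10^5, ε/D = 9.61×10^-5 → f = 0.01335 (Haaland)
Major: h_f = f(L/D)·V²/2g = 0.01335·4335·0.4292 = 24.83 m
Minor: ΣK = 5.97; h_m = ΣK·V²/2g = 2.562 m
Total H_L = 24.83 + 2.562 = 27.40 m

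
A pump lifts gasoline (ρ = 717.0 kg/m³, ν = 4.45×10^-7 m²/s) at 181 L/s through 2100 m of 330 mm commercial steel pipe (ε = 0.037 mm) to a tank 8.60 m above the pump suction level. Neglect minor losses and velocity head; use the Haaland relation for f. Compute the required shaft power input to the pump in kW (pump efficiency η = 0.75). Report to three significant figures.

P_shaft ≈ 46.9 kW

V = 4Q/(πD²) = 2.116 m/s; Re = 1.57×10^6; ε/D = 1.12×10^-4; f = 0.01311
h_f = f(L/D)V²/2g = 19.04 m
Total head H = z + h_f = 8.60 + 19.04 = 27.64 m
P_hyd = ρgQH = 717.0·9.81·0.181·27.64 = 35.19 kW
P_shaft = P_hyd/η = 35.19/0.75 = 46.92 kW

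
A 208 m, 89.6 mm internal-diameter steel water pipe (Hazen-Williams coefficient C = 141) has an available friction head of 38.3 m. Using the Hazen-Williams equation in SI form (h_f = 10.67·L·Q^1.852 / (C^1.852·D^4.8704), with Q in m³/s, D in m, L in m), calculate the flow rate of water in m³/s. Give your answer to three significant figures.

Q ≈ 0.0277 m³/s

Rearranging: Q = [h_f·C^1.852·D^4.8704 / (10.67·L)]^(1/1.852)
Q = [38.3·141^1.852·0.0896^4.8704 / (10.67·208)]^0.540 = 0.02767 m³/s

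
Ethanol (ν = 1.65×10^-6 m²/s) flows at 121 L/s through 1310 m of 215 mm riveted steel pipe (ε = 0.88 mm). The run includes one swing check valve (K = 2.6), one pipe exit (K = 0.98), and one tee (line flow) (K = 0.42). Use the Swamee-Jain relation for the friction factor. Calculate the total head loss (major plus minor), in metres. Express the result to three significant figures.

V = 4Q/(πD²) = 3.333 m/s; V²/2g = 0.5662 m
Re = 4.34×10^5, ε/D = 0.00409 → f = 0.02897 (Swamee-Jain)
Major: h_f = f(L/D)·V²/2g = 0.02897·6093·0.5662 = 99.94 m
Minor: ΣK = 4.00; h_m = ΣK·V²/2g = 2.265 m
Total H_L = 99.94 + 2.265 = 102.2 m

H_L ≈ 102 m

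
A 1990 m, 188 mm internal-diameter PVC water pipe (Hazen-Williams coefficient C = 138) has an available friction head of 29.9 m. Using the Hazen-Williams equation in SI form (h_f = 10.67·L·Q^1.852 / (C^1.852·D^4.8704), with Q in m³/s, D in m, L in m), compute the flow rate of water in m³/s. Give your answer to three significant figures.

Q ≈ 0.0491 m³/s

Rearranging: Q = [h_f·C^1.852·D^4.8704 / (10.67·L)]^(1/1.852)
Q = [29.9·138^1.852·0.188^4.8704 / (10.67·1990)]^0.540 = 0.04914 m³/s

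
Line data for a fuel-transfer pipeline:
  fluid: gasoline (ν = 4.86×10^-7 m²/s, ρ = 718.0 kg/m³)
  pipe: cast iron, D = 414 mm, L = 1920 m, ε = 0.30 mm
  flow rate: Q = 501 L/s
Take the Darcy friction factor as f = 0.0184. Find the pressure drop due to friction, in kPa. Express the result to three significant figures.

V = 4Q/(πD²) = 4·0.501/(π·0.414²) = 3.722 m/s
h_f = f(L/D)V²/(2g) = 0.01840·(1920/0.414)·3.722²/(2·9.81) = 60.24 m
Δp = ρg·h_f = 718.0·9.81·60.24 = 424.3 kPa

Δp ≈ 424 kPa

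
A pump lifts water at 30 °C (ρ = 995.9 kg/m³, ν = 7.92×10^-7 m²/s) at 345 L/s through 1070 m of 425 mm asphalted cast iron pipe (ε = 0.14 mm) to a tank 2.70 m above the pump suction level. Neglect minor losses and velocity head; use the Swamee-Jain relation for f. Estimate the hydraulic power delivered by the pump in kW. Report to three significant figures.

P_hyd ≈ 49.7 kW

V = 4Q/(πD²) = 2.432 m/s; Re = 1.31×10^6; ε/D = 3.29×10^-4; f = 0.01586
h_f = f(L/D)V²/2g = 12.03 m
Total head H = z + h_f = 2.70 + 12.03 = 14.73 m
P_hyd = ρgQH = 995.9·9.81·0.345·14.73 = 49.66 kW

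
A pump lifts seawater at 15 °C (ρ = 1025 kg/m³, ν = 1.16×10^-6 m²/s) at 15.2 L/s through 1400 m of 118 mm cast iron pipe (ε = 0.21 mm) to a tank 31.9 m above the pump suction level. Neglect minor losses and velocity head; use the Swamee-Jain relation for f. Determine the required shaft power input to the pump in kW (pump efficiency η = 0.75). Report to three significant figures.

V = 4Q/(πD²) = 1.390 m/s; Re = 1.41×10^5; ε/D = 0.00178; f = 0.02423
h_f = f(L/D)V²/2g = 28.31 m
Total head H = z + h_f = 31.9 + 28.31 = 60.21 m
P_hyd = ρgQH = 1025·9.81·0.0152·60.21 = 9.202 kW
P_shaft = P_hyd/η = 9.202/0.75 = 12.27 kW

P_shaft ≈ 12.3 kW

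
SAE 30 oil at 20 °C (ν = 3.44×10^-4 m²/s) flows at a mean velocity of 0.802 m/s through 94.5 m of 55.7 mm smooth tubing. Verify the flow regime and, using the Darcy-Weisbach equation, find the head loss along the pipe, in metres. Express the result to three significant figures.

h_f ≈ 27.4 m

Re = VD/ν = 0.802·0.05570/3.44×10^-4 = 130 → laminar (Re < 2300)
f = 64/Re = 0.4928
h_f = f(L/D)V²/(2g) = 0.4928·(94.5/0.05570)·0.802²/(2·9.81) = 27.41 m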